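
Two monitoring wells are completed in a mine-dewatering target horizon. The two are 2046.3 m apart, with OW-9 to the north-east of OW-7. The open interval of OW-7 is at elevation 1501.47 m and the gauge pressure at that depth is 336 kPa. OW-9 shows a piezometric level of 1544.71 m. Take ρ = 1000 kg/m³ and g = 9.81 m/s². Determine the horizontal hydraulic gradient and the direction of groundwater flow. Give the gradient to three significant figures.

Pressure head at OW-7: ψ = P/(ρg) = 336×1000 / (1000 × 9.81) = 34.25 m.
Total head at OW-7: h = z + ψ = 1501.47 + 34.25 = 1535.72 m.
Total head at OW-9: h = 1544.71 m (water level in the piezometer is the total head).
Head difference: h(OW-7) − h(OW-9) = 1535.72 − 1544.71 = -8.99 m.
Hydraulic gradient: i = |Δh| / L = 8.99 / 2046.3 = 0.00439.
Flow is from higher to lower head: from OW-9 toward OW-7, i.e. toward the south-west.

i ≈ 0.00439; groundwater flows toward the south-west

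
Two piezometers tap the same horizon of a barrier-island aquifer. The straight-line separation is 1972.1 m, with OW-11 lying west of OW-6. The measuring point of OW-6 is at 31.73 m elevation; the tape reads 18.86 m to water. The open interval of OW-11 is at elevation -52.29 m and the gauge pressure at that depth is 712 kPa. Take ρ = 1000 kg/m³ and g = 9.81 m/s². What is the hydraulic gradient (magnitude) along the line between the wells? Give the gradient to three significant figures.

Total head at OW-6: h = 31.73 − 18.86 = 12.87 m.
Pressure head at OW-11: ψ = P/(ρg) = 712×1000 / (1000 × 9.81) = 72.58 m.
Total head at OW-11: h = z + ψ = -52.29 + 72.58 = 20.29 m.
Head difference: h(OW-6) − h(OW-11) = 12.87 − 20.29 = -7.42 m.
Hydraulic gradient: i = |Δh| / L = 7.42 / 1972.1 = 0.00376.

i ≈ 0.00376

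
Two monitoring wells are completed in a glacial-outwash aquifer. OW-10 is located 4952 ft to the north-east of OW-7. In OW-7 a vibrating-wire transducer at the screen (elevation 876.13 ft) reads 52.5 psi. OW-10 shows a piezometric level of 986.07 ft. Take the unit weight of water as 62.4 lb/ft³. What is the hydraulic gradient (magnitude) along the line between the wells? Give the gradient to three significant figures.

i ≈ 0.00226

Pressure head at OW-7: ψ = 144·P/γ = 144 × 52.5 / 62.4 = 121.15 ft.
Total head at OW-7: h = z + ψ = 876.13 + 121.15 = 997.28 ft.
Total head at OW-10: h = 986.07 ft (water level in the piezometer is the total head).
Head difference: h(OW-7) − h(OW-10) = 997.28 − 986.07 = 11.21 ft.
Hydraulic gradient: i = |Δh| / L = 11.21 / 4952 = 0.00226.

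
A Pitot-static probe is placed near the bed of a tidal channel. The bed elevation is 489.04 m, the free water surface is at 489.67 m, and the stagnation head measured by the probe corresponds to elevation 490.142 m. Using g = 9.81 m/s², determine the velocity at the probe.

Near the bed, under hydrostatic conditions, the piezometric head (z + ψ) equals the free-surface elevation, 489.67 m.
Velocity head = total − piezometric = 490.142 − 489.67 = 0.472 m.
v = √(2g·h_v) = √(2 × 9.81 × 0.472) = 3.04 m/s.

v ≈ 3.04 m/s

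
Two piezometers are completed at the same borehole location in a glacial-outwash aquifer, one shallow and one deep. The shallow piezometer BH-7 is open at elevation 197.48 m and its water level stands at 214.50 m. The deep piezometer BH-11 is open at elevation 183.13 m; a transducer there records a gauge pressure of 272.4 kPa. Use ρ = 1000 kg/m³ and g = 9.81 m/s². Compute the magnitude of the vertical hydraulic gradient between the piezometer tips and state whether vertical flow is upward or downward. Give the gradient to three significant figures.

Total head at BH-7: h = 214.50 m (water level in the standpipe).
Pressure head at BH-11: ψ = P/(ρg) = 272.4×1000 / (1000 × 9.81) = 27.77 m.
Total head at BH-11: h = z + ψ = 183.13 + 27.77 = 210.90 m.
Δh = h(BH-7) − h(BH-11) = 214.50 − 210.90 = 3.60 m.
Vertical separation Δz = 197.48 − 183.13 = 14.35 m.
|i_v| = |Δh| / Δz = 3.60 / 14.35 = 0.251.
Head is higher in the shallow piezometer, so vertical flow is downward (recharge condition).

|i_v| ≈ 0.251; vertical flow is downward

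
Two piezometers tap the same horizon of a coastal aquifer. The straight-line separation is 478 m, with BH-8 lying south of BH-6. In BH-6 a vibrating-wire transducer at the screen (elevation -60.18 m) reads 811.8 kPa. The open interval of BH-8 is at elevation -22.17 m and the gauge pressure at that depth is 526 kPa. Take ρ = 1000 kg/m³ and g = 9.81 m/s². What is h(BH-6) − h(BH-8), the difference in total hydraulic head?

Pressure head at BH-6: ψ = P/(ρg) = 811.8×1000 / (1000 × 9.81) = 82.75 m.
Total head at BH-6: h = z + ψ = -60.18 + 82.75 = 22.57 m.
Pressure head at BH-8: ψ = P/(ρg) = 526×1000 / (1000 × 9.81) = 53.62 m.
Total head at BH-8: h = z + ψ = -22.17 + 53.62 = 31.45 m.
Head difference: h(BH-6) − h(BH-8) = 22.57 − 31.45 = -8.88 m.

Δh ≈ -8.88 m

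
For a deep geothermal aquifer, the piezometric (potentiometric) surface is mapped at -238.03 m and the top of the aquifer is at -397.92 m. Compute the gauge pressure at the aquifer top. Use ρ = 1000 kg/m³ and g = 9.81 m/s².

Pressure head at the aquifer top: ψ = h − z = -238.03 − (-397.92) = 159.89 m.
P = ρgψ = 1000 × 9.81 × 159.89 = 1568521 Pa ≈ 1570 kPa.

P ≈ 1570 kPa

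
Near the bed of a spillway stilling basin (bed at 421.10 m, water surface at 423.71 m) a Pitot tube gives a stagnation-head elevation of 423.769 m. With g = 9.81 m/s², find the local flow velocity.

v ≈ 1.08 m/s

Near the bed, under hydrostatic conditions, the piezometric head (z + ψ) equals the free-surface elevation, 423.71 m.
Velocity head = total − piezometric = 423.769 − 423.71 = 0.059 m.
v = √(2g·h_v) = √(2 × 9.81 × 0.059) = 1.08 m/s.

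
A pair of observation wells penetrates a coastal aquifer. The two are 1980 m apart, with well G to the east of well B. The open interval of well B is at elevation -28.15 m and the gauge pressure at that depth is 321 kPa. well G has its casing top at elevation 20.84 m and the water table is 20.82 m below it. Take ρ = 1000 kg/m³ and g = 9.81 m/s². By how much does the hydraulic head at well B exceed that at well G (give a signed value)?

Δh ≈ 4.55 m

Pressure head at well B: ψ = P/(ρg) = 321×1000 / (1000 × 9.81) = 32.72 m.
Total head at well B: h = z + ψ = -28.15 + 32.72 = 4.57 m.
Total head at well G: h = 20.84 − 20.82 = 0.02 m.
Head difference: h(well B) − h(well G) = 4.57 − 0.02 = 4.55 m.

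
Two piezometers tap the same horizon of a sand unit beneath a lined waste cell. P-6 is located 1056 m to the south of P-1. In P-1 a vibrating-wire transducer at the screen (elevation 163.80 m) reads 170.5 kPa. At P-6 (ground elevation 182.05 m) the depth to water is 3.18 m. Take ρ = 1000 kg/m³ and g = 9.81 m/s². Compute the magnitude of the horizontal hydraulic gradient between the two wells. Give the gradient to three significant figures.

i ≈ 0.00219

Pressure head at P-1: ψ = P/(ρg) = 170.5×1000 / (1000 × 9.81) = 17.38 m.
Total head at P-1: h = z + ψ = 163.80 + 17.38 = 181.18 m.
Total head at P-6: h = 182.05 − 3.18 = 178.87 m.
Head difference: h(P-1) − h(P-6) = 181.18 − 178.87 = 2.31 m.
Hydraulic gradient: i = |Δh| / L = 2.31 / 1056 = 0.00219.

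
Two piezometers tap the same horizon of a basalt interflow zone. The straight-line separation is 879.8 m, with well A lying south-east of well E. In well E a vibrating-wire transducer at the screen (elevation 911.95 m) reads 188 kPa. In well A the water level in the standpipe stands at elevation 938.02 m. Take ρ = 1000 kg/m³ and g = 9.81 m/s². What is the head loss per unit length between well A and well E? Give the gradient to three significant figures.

i ≈ 0.00785 m/m

Pressure head at well E: ψ = P/(ρg) = 188×1000 / (1000 × 9.81) = 19.16 m.
Total head at well E: h = z + ψ = 911.95 + 19.16 = 931.11 m.
Total head at well A: h = 938.02 m (water level in the piezometer is the total head).
Head difference: h(well E) − h(well A) = 931.11 − 938.02 = -6.91 m.
Hydraulic gradient: i = |Δh| / L = 6.91 / 879.8 = 0.00785.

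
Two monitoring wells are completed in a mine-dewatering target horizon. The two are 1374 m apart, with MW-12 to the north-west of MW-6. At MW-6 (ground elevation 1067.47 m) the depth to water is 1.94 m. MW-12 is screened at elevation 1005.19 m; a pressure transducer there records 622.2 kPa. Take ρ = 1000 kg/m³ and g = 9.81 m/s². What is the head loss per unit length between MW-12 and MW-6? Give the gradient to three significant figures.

i ≈ 0.00225 m/m

Total head at MW-6: h = 1067.47 − 1.94 = 1065.53 m.
Pressure head at MW-12: ψ = P/(ρg) = 622.2×1000 / (1000 × 9.81) = 63.43 m.
Total head at MW-12: h = z + ψ = 1005.19 + 63.43 = 1068.62 m.
Head difference: h(MW-6) − h(MW-12) = 1065.53 − 1068.62 = -3.09 m.
Hydraulic gradient: i = |Δh| / L = 3.09 / 1374 = 0.00225.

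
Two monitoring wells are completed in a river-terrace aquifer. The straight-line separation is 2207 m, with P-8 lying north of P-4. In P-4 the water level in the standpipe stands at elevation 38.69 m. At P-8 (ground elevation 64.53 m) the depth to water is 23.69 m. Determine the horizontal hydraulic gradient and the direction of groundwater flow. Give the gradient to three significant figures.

i ≈ 0.000974; groundwater flows toward the south

Total head at P-4: h = 38.69 m (water level in the piezometer is the total head).
Total head at P-8: h = 64.53 − 23.69 = 40.84 m.
Head difference: h(P-4) − h(P-8) = 38.69 − 40.84 = -2.15 m.
Hydraulic gradient: i = |Δh| / L = 2.15 / 2207 = 0.000974.
Flow is from higher to lower head: from P-8 toward P-4, i.e. toward the south.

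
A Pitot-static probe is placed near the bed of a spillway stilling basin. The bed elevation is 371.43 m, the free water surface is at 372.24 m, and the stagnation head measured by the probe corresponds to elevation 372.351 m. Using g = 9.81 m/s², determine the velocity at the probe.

Near the bed, under hydrostatic conditions, the piezometric head (z + ψ) equals the free-surface elevation, 372.24 m.
Velocity head = total − piezometric = 372.351 − 372.24 = 0.111 m.
v = √(2g·h_v) = √(2 × 9.81 × 0.111) = 1.48 m/s.

v ≈ 1.48 m/s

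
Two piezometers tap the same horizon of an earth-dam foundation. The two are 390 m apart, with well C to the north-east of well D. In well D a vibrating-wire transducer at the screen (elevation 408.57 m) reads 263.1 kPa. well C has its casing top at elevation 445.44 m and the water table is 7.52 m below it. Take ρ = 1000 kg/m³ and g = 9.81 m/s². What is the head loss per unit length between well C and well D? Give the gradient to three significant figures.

Pressure head at well D: ψ = P/(ρg) = 263.1×1000 / (1000 × 9.81) = 26.82 m.
Total head at well D: h = z + ψ = 408.57 + 26.82 = 435.39 m.
Total head at well C: h = 445.44 − 7.52 = 437.92 m.
Head difference: h(well D) − h(well C) = 435.39 − 437.92 = -2.53 m.
Hydraulic gradient: i = |Δh| / L = 2.53 / 390 = 0.00649.

i ≈ 0.00649 m/m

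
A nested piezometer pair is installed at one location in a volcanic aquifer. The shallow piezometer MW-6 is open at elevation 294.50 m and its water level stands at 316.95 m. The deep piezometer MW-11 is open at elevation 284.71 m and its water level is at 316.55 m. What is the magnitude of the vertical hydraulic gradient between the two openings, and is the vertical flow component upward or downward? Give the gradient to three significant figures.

|i_v| ≈ 0.0409; vertical flow is downward

Total head at MW-6: h = 316.95 m (water level in the standpipe).
Total head at MW-11: h = 316.55 m.
Δh = h(MW-6) − h(MW-11) = 316.95 − 316.55 = 0.40 m.
Vertical separation Δz = 294.50 − 284.71 = 9.79 m.
|i_v| = |Δh| / Δz = 0.40 / 9.79 = 0.0409.
Head is higher in the shallow piezometer, so vertical flow is downward (recharge condition).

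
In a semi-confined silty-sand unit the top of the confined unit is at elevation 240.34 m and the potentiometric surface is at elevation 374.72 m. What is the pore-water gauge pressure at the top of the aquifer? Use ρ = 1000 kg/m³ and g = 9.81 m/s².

P ≈ 1320 kPa

Pressure head at the aquifer top: ψ = h − z = 374.72 − 240.34 = 134.38 m.
P = ρgψ = 1000 × 9.81 × 134.38 = 1318268 Pa ≈ 1320 kPa.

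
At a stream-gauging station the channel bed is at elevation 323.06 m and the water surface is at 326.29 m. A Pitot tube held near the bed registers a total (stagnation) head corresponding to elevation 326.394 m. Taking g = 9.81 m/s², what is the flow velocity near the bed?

v ≈ 1.43 m/s

Near the bed, under hydrostatic conditions, the piezometric head (z + ψ) equals the free-surface elevation, 326.29 m.
Velocity head = total − piezometric = 326.394 − 326.29 = 0.104 m.
v = √(2g·h_v) = √(2 × 9.81 × 0.104) = 1.43 m/s.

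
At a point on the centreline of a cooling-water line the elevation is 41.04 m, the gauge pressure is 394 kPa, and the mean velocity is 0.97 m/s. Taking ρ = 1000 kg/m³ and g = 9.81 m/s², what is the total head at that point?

h ≈ 81.25 m

Pressure head ψ = P/(ρg) = 394×1000 / (1000 × 9.81) = 40.16 m.
Velocity head = v²/(2g) = 0.97² / (2 × 9.81) = 0.048 m.
h = z + ψ + v²/(2g) = 41.04 + 40.16 + 0.048 = 81.25 m.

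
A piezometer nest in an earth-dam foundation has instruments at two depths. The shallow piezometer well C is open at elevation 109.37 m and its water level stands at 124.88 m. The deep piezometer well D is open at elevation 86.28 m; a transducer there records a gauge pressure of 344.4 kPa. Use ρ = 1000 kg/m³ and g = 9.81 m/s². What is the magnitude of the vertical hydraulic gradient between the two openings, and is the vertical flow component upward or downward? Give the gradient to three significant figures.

Total head at well C: h = 124.88 m (water level in the standpipe).
Pressure head at well D: ψ = P/(ρg) = 344.4×1000 / (1000 × 9.81) = 35.11 m.
Total head at well D: h = z + ψ = 86.28 + 35.11 = 121.39 m.
Δh = h(well C) − h(well D) = 124.88 − 121.39 = 3.49 m.
Vertical separation Δz = 109.37 − 86.28 = 23.09 m.
|i_v| = |Δh| / Δz = 3.49 / 23.09 = 0.151.
Head is higher in the shallow piezometer, so vertical flow is downward (recharge condition).

|i_v| ≈ 0.151; vertical flow is downward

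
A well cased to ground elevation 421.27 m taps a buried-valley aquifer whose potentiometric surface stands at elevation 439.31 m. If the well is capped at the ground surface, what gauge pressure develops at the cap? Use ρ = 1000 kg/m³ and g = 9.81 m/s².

P ≈ 177 kPa

Head above the cap: Δh = 439.31 − 421.27 = 18.04 m.
P = ρgΔh = 1000 × 9.81 × 18.04 = 176972 Pa ≈ 177 kPa.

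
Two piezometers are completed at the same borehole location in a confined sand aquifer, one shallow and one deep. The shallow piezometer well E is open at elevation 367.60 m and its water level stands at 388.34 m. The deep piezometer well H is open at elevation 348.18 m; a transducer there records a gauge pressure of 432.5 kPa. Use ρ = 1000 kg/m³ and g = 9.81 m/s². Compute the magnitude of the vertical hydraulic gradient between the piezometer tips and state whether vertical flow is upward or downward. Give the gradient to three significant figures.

|i_v| ≈ 0.202; vertical flow is upward

Total head at well E: h = 388.34 m (water level in the standpipe).
Pressure head at well H: ψ = P/(ρg) = 432.5×1000 / (1000 × 9.81) = 44.09 m.
Total head at well H: h = z + ψ = 348.18 + 44.09 = 392.27 m.
Δh = h(well E) − h(well H) = 388.34 − 392.27 = -3.93 m.
Vertical separation Δz = 367.60 − 348.18 = 19.42 m.
|i_v| = |Δh| / Δz = 3.93 / 19.42 = 0.202.
Head is higher in the deep piezometer, so vertical flow is upward (discharge condition).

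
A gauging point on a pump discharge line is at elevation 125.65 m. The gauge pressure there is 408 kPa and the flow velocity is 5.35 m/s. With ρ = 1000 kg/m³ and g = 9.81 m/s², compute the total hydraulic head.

Pressure head ψ = P/(ρg) = 408×1000 / (1000 × 9.81) = 41.59 m.
Velocity head = v²/(2g) = 5.35² / (2 × 9.81) = 1.459 m.
h = z + ψ + v²/(2g) = 125.65 + 41.59 + 1.459 = 168.70 m.

h ≈ 168.70 m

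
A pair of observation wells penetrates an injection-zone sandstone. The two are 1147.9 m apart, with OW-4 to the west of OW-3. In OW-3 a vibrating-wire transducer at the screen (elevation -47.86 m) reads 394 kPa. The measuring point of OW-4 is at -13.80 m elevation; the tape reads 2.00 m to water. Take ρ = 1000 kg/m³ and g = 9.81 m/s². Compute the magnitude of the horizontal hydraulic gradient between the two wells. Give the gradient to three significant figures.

Pressure head at OW-3: ψ = P/(ρg) = 394×1000 / (1000 × 9.81) = 40.16 m.
Total head at OW-3: h = z + ψ = -47.86 + 40.16 = -7.70 m.
Total head at OW-4: h = -13.80 − 2.00 = -15.80 m.
Head difference: h(OW-3) − h(OW-4) = -7.70 − (-15.80) = 8.10 m.
Hydraulic gradient: i = |Δh| / L = 8.10 / 1147.9 = 0.00706.

i ≈ 0.00706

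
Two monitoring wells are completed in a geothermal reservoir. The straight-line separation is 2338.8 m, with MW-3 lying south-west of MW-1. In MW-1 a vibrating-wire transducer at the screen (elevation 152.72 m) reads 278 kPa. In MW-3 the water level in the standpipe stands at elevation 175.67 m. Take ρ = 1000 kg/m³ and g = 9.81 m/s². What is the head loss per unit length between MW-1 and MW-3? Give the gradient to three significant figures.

Pressure head at MW-1: ψ = P/(ρg) = 278×1000 / (1000 × 9.81) = 28.34 m.
Total head at MW-1: h = z + ψ = 152.72 + 28.34 = 181.06 m.
Total head at MW-3: h = 175.67 m (water level in the piezometer is the total head).
Head difference: h(MW-1) − h(MW-3) = 181.06 − 175.67 = 5.39 m.
Hydraulic gradient: i = |Δh| / L = 5.39 / 2338.8 = 0.00230.

i ≈ 0.00230 m/m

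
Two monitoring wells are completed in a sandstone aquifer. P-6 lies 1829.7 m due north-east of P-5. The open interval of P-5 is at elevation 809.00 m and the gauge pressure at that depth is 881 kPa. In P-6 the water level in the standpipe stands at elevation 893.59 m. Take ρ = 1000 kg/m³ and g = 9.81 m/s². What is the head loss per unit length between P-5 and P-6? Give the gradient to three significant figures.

i ≈ 0.00285 m/m

Pressure head at P-5: ψ = P/(ρg) = 881×1000 / (1000 × 9.81) = 89.81 m.
Total head at P-5: h = z + ψ = 809.00 + 89.81 = 898.81 m.
Total head at P-6: h = 893.59 m (water level in the piezometer is the total head).
Head difference: h(P-5) − h(P-6) = 898.81 − 893.59 = 5.22 m.
Hydraulic gradient: i = |Δh| / L = 5.22 / 1829.7 = 0.00285.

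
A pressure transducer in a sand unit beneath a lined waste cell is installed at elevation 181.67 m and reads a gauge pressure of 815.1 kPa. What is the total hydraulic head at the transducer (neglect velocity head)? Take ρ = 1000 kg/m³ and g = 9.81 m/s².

ψ = P/(ρg) = 815.1×1000 / (1000 × 9.81) = 83.09 m.
h = z + ψ = 181.67 + 83.09 = 264.76 m.

h ≈ 264.76 m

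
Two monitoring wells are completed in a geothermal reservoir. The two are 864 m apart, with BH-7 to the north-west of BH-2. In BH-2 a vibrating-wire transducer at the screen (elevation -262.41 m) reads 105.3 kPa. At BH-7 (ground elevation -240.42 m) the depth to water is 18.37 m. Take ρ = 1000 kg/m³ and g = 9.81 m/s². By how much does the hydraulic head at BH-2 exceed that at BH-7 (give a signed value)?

Δh ≈ 7.11 m

Pressure head at BH-2: ψ = P/(ρg) = 105.3×1000 / (1000 × 9.81) = 10.73 m.
Total head at BH-2: h = z + ψ = -262.41 + 10.73 = -251.68 m.
Total head at BH-7: h = -240.42 − 18.37 = -258.79 m.
Head difference: h(BH-2) − h(BH-7) = -251.68 − (-258.79) = 7.11 m.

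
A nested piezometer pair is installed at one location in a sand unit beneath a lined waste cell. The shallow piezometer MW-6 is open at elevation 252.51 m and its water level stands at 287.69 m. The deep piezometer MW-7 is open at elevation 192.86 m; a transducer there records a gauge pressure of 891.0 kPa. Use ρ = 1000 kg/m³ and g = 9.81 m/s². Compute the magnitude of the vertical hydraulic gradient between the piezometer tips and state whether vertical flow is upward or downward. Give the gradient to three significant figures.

Total head at MW-6: h = 287.69 m (water level in the standpipe).
Pressure head at MW-7: ψ = P/(ρg) = 891.0×1000 / (1000 × 9.81) = 90.83 m.
Total head at MW-7: h = z + ψ = 192.86 + 90.83 = 283.69 m.
Δh = h(MW-6) − h(MW-7) = 287.69 − 283.69 = 4.00 m.
Vertical separation Δz = 252.51 − 192.86 = 59.65 m.
|i_v| = |Δh| / Δz = 4.00 / 59.65 = 0.0671.
Head is higher in the shallow piezometer, so vertical flow is downward (recharge condition).

|i_v| ≈ 0.0671; vertical flow is downward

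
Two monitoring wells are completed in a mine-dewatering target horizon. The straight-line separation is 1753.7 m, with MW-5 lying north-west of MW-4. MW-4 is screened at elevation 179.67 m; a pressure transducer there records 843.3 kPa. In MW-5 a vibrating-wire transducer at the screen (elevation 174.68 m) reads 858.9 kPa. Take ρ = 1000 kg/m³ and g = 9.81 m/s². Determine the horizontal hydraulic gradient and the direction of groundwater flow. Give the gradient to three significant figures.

Pressure head at MW-4: ψ = P/(ρg) = 843.3×1000 / (1000 × 9.81) = 85.96 m.
Total head at MW-4: h = z + ψ = 179.67 + 85.96 = 265.63 m.
Pressure head at MW-5: ψ = P/(ρg) = 858.9×1000 / (1000 × 9.81) = 87.55 m.
Total head at MW-5: h = z + ψ = 174.68 + 87.55 = 262.23 m.
Head difference: h(MW-4) − h(MW-5) = 265.63 − 262.23 = 3.40 m.
Hydraulic gradient: i = |Δh| / L = 3.40 / 1753.7 = 0.00194.
Flow is from higher to lower head: from MW-4 toward MW-5, i.e. toward the north-west.

i ≈ 0.00194; groundwater flows toward the north-west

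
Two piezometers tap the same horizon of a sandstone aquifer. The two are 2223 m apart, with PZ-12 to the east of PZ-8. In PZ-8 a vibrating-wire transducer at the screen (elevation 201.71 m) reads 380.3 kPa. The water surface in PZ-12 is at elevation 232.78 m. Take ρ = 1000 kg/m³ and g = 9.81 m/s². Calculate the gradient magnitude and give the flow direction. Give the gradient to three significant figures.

Pressure head at PZ-8: ψ = P/(ρg) = 380.3×1000 / (1000 × 9.81) = 38.77 m.
Total head at PZ-8: h = z + ψ = 201.71 + 38.77 = 240.48 m.
Total head at PZ-12: h = 232.78 m (water level in the piezometer is the total head).
Head difference: h(PZ-8) − h(PZ-12) = 240.48 − 232.78 = 7.70 m.
Hydraulic gradient: i = |Δh| / L = 7.70 / 2223 = 0.00346.
Flow is from higher to lower head: from PZ-8 toward PZ-12, i.e. toward the east.

i ≈ 0.00346; groundwater flows toward the east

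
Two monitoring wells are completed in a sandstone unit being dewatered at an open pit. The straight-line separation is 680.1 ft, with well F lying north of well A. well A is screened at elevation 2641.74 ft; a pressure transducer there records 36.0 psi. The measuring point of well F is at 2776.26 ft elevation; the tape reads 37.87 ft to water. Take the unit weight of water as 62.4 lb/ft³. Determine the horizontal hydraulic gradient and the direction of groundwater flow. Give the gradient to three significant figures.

Pressure head at well A: ψ = 144·P/γ = 144 × 36.0 / 62.4 = 83.08 ft.
Total head at well A: h = z + ψ = 2641.74 + 83.08 = 2724.82 ft.
Total head at well F: h = 2776.26 − 37.87 = 2738.39 ft.
Head difference: h(well A) − h(well F) = 2724.82 − 2738.39 = -13.57 ft.
Hydraulic gradient: i = |Δh| / L = 13.57 / 680.1 = 0.0200.
Flow is from higher to lower head: from well F toward well A, i.e. toward the south.

i ≈ 0.0200; groundwater flows toward the south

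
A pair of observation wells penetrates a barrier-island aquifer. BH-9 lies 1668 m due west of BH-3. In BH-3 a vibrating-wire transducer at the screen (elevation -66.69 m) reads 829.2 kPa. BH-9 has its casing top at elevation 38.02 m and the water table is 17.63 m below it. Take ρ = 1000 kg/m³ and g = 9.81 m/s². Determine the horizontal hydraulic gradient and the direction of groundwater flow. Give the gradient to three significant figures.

Pressure head at BH-3: ψ = P/(ρg) = 829.2×1000 / (1000 × 9.81) = 84.53 m.
Total head at BH-3: h = z + ψ = -66.69 + 84.53 = 17.84 m.
Total head at BH-9: h = 38.02 − 17.63 = 20.39 m.
Head difference: h(BH-3) − h(BH-9) = 17.84 − 20.39 = -2.55 m.
Hydraulic gradient: i = |Δh| / L = 2.55 / 1668 = 0.00153.
Flow is from higher to lower head: from BH-9 toward BH-3, i.e. toward the east.

i ≈ 0.00153; groundwater flows toward the east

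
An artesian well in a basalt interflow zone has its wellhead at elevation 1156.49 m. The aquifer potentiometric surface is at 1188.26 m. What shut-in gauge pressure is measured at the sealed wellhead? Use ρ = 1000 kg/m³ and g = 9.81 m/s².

Head above the cap: Δh = 1188.26 − 1156.49 = 31.77 m.
P = ρgΔh = 1000 × 9.81 × 31.77 = 311664 Pa ≈ 312 kPa.

P ≈ 312 kPa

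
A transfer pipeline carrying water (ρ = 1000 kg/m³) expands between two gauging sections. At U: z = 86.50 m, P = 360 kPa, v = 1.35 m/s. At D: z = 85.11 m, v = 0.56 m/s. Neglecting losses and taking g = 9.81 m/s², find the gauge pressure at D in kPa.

P₂ ≈ 374 kPa

Pressure head at U: ψ₁ = P₁/(ρg) = 360×1000 / (1000 × 9.81) = 36.70 m.
Velocity heads: v₁²/2g = 1.35²/19.62 = 0.093 m; v₂²/2g = 0.56²/19.62 = 0.016 m.
Total head H = z₁ + ψ₁ + v₁²/2g = 86.50 + 36.70 + 0.093 = 123.29 m.
ψ₂ = H − z₂ − v₂²/2g = 123.29 − 85.11 − 0.016 = 38.16 m.
P₂ = ρgψ₂ = 1000 × 9.81 × 38.16 ≈ 374 kPa.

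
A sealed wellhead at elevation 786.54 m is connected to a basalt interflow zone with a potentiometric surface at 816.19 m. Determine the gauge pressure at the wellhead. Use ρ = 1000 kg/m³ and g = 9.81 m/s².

P ≈ 291 kPa

Head above the cap: Δh = 816.19 − 786.54 = 29.65 m.
P = ρgΔh = 1000 × 9.81 × 29.65 = 290866 Pa ≈ 291 kPa.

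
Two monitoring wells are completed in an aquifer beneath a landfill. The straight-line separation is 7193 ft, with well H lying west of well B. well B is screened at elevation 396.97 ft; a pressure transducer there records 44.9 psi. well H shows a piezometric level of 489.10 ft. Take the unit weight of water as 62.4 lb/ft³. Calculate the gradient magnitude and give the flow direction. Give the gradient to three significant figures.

Pressure head at well B: ψ = 144·P/γ = 144 × 44.9 / 62.4 = 103.62 ft.
Total head at well B: h = z + ψ = 396.97 + 103.62 = 500.59 ft.
Total head at well H: h = 489.10 ft (water level in the piezometer is the total head).
Head difference: h(well B) − h(well H) = 500.59 − 489.10 = 11.49 ft.
Hydraulic gradient: i = |Δh| / L = 11.49 / 7193 = 0.00160.
Flow is from higher to lower head: from well B toward well H, i.e. toward the west.

i ≈ 0.00160; groundwater flows toward the west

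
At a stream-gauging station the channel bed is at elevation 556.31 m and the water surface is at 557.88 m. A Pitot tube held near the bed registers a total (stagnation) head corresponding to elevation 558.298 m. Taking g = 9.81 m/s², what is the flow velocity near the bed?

Near the bed, under hydrostatic conditions, the piezometric head (z + ψ) equals the free-surface elevation, 557.88 m.
Velocity head = total − piezometric = 558.298 − 557.88 = 0.418 m.
v = √(2g·h_v) = √(2 × 9.81 × 0.418) = 2.86 m/s.

v ≈ 2.86 m/s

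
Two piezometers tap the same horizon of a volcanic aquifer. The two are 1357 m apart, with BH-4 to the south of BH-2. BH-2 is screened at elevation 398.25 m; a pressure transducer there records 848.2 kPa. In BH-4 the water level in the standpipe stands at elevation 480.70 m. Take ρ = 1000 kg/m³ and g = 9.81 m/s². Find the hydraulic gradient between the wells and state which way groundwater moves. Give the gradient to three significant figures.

Pressure head at BH-2: ψ = P/(ρg) = 848.2×1000 / (1000 × 9.81) = 86.46 m.
Total head at BH-2: h = z + ψ = 398.25 + 86.46 = 484.71 m.
Total head at BH-4: h = 480.70 m (water level in the piezometer is the total head).
Head difference: h(BH-2) − h(BH-4) = 484.71 − 480.70 = 4.01 m.
Hydraulic gradient: i = |Δh| / L = 4.01 / 1357 = 0.00296.
Flow is from higher to lower head: from BH-2 toward BH-4, i.e. toward the south.

i ≈ 0.00296; groundwater flows toward the south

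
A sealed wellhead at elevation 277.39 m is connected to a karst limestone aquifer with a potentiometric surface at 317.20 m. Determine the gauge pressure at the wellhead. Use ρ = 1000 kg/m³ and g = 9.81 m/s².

Head above the cap: Δh = 317.20 − 277.39 = 39.81 m.
P = ρgΔh = 1000 × 9.81 × 39.81 = 390536 Pa ≈ 391 kPa.

P ≈ 391 kPa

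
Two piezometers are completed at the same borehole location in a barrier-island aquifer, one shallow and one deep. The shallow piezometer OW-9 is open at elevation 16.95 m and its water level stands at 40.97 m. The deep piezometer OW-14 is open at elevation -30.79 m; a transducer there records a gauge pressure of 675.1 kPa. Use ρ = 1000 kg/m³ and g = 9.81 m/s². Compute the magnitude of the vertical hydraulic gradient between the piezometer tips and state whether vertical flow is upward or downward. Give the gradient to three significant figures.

|i_v| ≈ 0.0616; vertical flow is downward

Total head at OW-9: h = 40.97 m (water level in the standpipe).
Pressure head at OW-14: ψ = P/(ρg) = 675.1×1000 / (1000 × 9.81) = 68.82 m.
Total head at OW-14: h = z + ψ = -30.79 + 68.82 = 38.03 m.
Δh = h(OW-9) − h(OW-14) = 40.97 − 38.03 = 2.94 m.
Vertical separation Δz = 16.95 − (-30.79) = 47.74 m.
|i_v| = |Δh| / Δz = 2.94 / 47.74 = 0.0616.
Head is higher in the shallow piezometer, so vertical flow is downward (recharge condition).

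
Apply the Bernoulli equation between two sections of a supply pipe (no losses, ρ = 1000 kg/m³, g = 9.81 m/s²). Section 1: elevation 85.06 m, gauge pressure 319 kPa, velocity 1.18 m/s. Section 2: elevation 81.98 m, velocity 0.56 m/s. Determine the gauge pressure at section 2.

P₂ ≈ 350 kPa

Pressure head at 1: ψ₁ = P₁/(ρg) = 319×1000 / (1000 × 9.81) = 32.52 m.
Velocity heads: v₁²/2g = 1.18²/19.62 = 0.071 m; v₂²/2g = 0.56²/19.62 = 0.016 m.
Total head H = z₁ + ψ₁ + v₁²/2g = 85.06 + 32.52 + 0.071 = 117.65 m.
ψ₂ = H − z₂ − v₂²/2g = 117.65 − 81.98 − 0.016 = 35.65 m.
P₂ = ρgψ₂ = 1000 × 9.81 × 35.65 ≈ 350 kPa.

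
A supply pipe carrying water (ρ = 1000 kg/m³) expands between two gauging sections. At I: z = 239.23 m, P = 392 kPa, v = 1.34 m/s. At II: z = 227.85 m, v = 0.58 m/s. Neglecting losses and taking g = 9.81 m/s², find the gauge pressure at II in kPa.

Pressure head at I: ψ₁ = P₁/(ρg) = 392×1000 / (1000 × 9.81) = 39.96 m.
Velocity heads: v₁²/2g = 1.34²/19.62 = 0.092 m; v₂²/2g = 0.58²/19.62 = 0.017 m.
Total head H = z₁ + ψ₁ + v₁²/2g = 239.23 + 39.96 + 0.092 = 279.28 m.
ψ₂ = H − z₂ − v₂²/2g = 279.28 − 227.85 − 0.017 = 51.41 m.
P₂ = ρgψ₂ = 1000 × 9.81 × 51.41 ≈ 504 kPa.

P₂ ≈ 504 kPa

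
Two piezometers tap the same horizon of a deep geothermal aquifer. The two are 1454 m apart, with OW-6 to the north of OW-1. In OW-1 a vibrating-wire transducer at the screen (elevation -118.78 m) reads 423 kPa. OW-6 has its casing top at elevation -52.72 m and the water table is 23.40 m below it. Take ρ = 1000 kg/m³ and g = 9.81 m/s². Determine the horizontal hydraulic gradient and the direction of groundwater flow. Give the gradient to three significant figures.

i ≈ 0.000316; groundwater flows toward the north

Pressure head at OW-1: ψ = P/(ρg) = 423×1000 / (1000 × 9.81) = 43.12 m.
Total head at OW-1: h = z + ψ = -118.78 + 43.12 = -75.66 m.
Total head at OW-6: h = -52.72 − 23.40 = -76.12 m.
Head difference: h(OW-1) − h(OW-6) = -75.66 − (-76.12) = 0.46 m.
Hydraulic gradient: i = |Δh| / L = 0.46 / 1454 = 0.000316.
Flow is from higher to lower head: from OW-1 toward OW-6, i.e. toward the north.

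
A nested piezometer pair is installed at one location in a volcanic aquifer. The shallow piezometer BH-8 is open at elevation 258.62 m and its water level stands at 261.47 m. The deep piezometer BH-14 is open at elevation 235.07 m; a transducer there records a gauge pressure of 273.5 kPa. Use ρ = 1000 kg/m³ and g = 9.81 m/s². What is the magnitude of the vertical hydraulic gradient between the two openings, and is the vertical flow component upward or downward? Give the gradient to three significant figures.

|i_v| ≈ 0.0628; vertical flow is upward

Total head at BH-8: h = 261.47 m (water level in the standpipe).
Pressure head at BH-14: ψ = P/(ρg) = 273.5×1000 / (1000 × 9.81) = 27.88 m.
Total head at BH-14: h = z + ψ = 235.07 + 27.88 = 262.95 m.
Δh = h(BH-8) − h(BH-14) = 261.47 − 262.95 = -1.48 m.
Vertical separation Δz = 258.62 − 235.07 = 23.55 m.
|i_v| = |Δh| / Δz = 1.48 / 23.55 = 0.0628.
Head is higher in the deep piezometer, so vertical flow is upward (discharge condition).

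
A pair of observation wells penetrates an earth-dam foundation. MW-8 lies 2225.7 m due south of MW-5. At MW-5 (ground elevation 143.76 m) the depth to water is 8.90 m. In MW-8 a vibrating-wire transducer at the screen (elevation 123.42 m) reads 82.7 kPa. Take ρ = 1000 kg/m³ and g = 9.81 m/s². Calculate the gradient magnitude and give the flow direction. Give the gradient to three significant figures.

i ≈ 0.00135; groundwater flows toward the south

Total head at MW-5: h = 143.76 − 8.90 = 134.86 m.
Pressure head at MW-8: ψ = P/(ρg) = 82.7×1000 / (1000 × 9.81) = 8.43 m.
Total head at MW-8: h = z + ψ = 123.42 + 8.43 = 131.85 m.
Head difference: h(MW-5) − h(MW-8) = 134.86 − 131.85 = 3.01 m.
Hydraulic gradient: i = |Δh| / L = 3.01 / 2225.7 = 0.00135.
Flow is from higher to lower head: from MW-5 toward MW-8, i.e. toward the south.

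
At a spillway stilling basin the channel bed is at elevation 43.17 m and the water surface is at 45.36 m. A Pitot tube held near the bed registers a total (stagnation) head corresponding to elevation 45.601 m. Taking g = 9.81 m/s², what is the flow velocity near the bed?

v ≈ 2.17 m/s

Near the bed, under hydrostatic conditions, the piezometric head (z + ψ) equals the free-surface elevation, 45.36 m.
Velocity head = total − piezometric = 45.601 − 45.36 = 0.241 m.
v = √(2g·h_v) = √(2 × 9.81 × 0.241) = 2.17 m/s.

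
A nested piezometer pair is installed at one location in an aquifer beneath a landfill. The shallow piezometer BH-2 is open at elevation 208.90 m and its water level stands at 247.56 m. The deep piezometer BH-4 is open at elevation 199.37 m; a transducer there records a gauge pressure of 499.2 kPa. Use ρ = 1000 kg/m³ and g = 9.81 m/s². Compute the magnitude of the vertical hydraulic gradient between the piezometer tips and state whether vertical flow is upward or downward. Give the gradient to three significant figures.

Total head at BH-2: h = 247.56 m (water level in the standpipe).
Pressure head at BH-4: ψ = P/(ρg) = 499.2×1000 / (1000 × 9.81) = 50.89 m.
Total head at BH-4: h = z + ψ = 199.37 + 50.89 = 250.26 m.
Δh = h(BH-2) − h(BH-4) = 247.56 − 250.26 = -2.70 m.
Vertical separation Δz = 208.90 − 199.37 = 9.53 m.
|i_v| = |Δh| / Δz = 2.70 / 9.53 = 0.283.
Head is higher in the deep piezometer, so vertical flow is upward (discharge condition).

|i_v| ≈ 0.283; vertical flow is upward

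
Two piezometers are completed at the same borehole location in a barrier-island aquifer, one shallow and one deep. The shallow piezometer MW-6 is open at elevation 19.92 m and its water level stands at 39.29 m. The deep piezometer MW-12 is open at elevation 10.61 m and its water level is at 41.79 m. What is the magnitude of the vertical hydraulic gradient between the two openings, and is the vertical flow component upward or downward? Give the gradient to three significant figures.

Total head at MW-6: h = 39.29 m (water level in the standpipe).
Total head at MW-12: h = 41.79 m.
Δh = h(MW-6) − h(MW-12) = 39.29 − 41.79 = -2.50 m.
Vertical separation Δz = 19.92 − 10.61 = 9.31 m.
|i_v| = |Δh| / Δz = 2.50 / 9.31 = 0.269.
Head is higher in the deep piezometer, so vertical flow is upward (discharge condition).

|i_v| ≈ 0.269; vertical flow is upward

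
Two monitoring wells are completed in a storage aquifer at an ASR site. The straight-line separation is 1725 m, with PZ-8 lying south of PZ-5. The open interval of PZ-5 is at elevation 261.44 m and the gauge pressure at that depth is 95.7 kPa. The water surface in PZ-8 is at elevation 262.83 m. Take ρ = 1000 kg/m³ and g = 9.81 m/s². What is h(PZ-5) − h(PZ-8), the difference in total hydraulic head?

Pressure head at PZ-5: ψ = P/(ρg) = 95.7×1000 / (1000 × 9.81) = 9.76 m.
Total head at PZ-5: h = z + ψ = 261.44 + 9.76 = 271.20 m.
Total head at PZ-8: h = 262.83 m (water level in the piezometer is the total head).
Head difference: h(PZ-5) − h(PZ-8) = 271.20 − 262.83 = 8.37 m.

Δh ≈ 8.37 m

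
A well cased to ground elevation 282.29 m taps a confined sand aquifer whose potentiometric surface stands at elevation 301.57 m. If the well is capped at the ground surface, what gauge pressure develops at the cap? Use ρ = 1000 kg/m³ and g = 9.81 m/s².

P ≈ 189 kPa

Head above the cap: Δh = 301.57 − 282.29 = 19.28 m.
P = ρgΔh = 1000 × 9.81 × 19.28 = 189137 Pa ≈ 189 kPa.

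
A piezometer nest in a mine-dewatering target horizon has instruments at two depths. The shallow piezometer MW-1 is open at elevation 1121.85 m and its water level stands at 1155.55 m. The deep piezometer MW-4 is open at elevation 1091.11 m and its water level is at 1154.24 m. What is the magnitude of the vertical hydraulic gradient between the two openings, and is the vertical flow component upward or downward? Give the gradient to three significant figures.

|i_v| ≈ 0.0426; vertical flow is downward

Total head at MW-1: h = 1155.55 m (water level in the standpipe).
Total head at MW-4: h = 1154.24 m.
Δh = h(MW-1) − h(MW-4) = 1155.55 − 1154.24 = 1.31 m.
Vertical separation Δz = 1121.85 − 1091.11 = 30.74 m.
|i_v| = |Δh| / Δz = 1.31 / 30.74 = 0.0426.
Head is higher in the shallow piezometer, so vertical flow is downward (recharge condition).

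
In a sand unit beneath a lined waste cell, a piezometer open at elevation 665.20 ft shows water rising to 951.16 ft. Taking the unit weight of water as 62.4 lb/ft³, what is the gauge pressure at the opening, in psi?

Pressure head ψ = h − z = 951.16 − 665.20 = 285.96 ft.
P = γ·ψ / 144 = 62.4 × 285.96 / 144 = 124 psi.

P ≈ 124 psi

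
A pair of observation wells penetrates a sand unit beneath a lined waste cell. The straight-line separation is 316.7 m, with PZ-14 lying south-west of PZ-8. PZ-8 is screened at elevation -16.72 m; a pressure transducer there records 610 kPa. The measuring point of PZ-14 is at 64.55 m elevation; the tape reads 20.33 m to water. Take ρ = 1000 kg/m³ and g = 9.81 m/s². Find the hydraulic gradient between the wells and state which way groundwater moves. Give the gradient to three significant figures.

i ≈ 0.00392; groundwater flows toward the south-west

Pressure head at PZ-8: ψ = P/(ρg) = 610×1000 / (1000 × 9.81) = 62.18 m.
Total head at PZ-8: h = z + ψ = -16.72 + 62.18 = 45.46 m.
Total head at PZ-14: h = 64.55 − 20.33 = 44.22 m.
Head difference: h(PZ-8) − h(PZ-14) = 45.46 − 44.22 = 1.24 m.
Hydraulic gradient: i = |Δh| / L = 1.24 / 316.7 = 0.00392.
Flow is from higher to lower head: from PZ-8 toward PZ-14, i.e. toward the south-west.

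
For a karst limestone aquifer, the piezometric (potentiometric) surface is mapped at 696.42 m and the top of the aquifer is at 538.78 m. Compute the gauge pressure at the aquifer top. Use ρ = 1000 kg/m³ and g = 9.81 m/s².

Pressure head at the aquifer top: ψ = h − z = 696.42 − 538.78 = 157.64 m.
P = ρgψ = 1000 × 9.81 × 157.64 = 1546448 Pa ≈ 1550 kPa.

P ≈ 1550 kPa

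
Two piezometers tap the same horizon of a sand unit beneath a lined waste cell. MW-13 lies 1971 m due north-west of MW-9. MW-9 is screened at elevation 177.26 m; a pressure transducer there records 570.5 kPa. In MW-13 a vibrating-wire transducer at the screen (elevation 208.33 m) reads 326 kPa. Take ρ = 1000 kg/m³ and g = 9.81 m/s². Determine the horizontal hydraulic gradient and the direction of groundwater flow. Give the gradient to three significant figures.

Pressure head at MW-9: ψ = P/(ρg) = 570.5×1000 / (1000 × 9.81) = 58.15 m.
Total head at MW-9: h = z + ψ = 177.26 + 58.15 = 235.41 m.
Pressure head at MW-13: ψ = P/(ρg) = 326×1000 / (1000 × 9.81) = 33.23 m.
Total head at MW-13: h = z + ψ = 208.33 + 33.23 = 241.56 m.
Head difference: h(MW-9) − h(MW-13) = 235.41 − 241.56 = -6.15 m.
Hydraulic gradient: i = |Δh| / L = 6.15 / 1971 = 0.00312.
Flow is from higher to lower head: from MW-13 toward MW-9, i.e. toward the south-east.

i ≈ 0.00312; groundwater flows toward the south-east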